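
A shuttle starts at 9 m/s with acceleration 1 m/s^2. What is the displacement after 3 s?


Given: v0 = 9 m/s, a = 1 m/s^2, t = 3 s
Using s = v0*t + (1/2)*a*t^2
s = 9*3 + (1/2)*1*3^2
s = 27 + (1/2)*9
s = 27 + 9/2
s = 63/2

63/2 m


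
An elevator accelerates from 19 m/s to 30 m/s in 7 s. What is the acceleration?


Given: initial velocity v0 = 19 m/s, final velocity v = 30 m/s, time t = 7 s
Using a = (v - v0) / t
a = (30 - 19) / 7
a = 11 / 7
a = 11/7 m/s^2

11/7 m/s^2


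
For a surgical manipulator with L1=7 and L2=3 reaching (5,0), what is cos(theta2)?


Given: L1 = 7, L2 = 3, target (x, y) = (5, 0)
Using cos(theta2) = (x^2 + y^2 - L1^2 - L2^2) / (2*L1*L2)
x^2 + y^2 = 5^2 + 0 = 25
L1^2 + L2^2 = 49 + 9 = 58
Numerator = 25 - 58 = -33
Denominator = 2*7*3 = 42
cos(theta2) = -33/42 = -11/14

-11/14


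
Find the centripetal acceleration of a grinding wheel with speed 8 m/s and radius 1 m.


Given: v = 8 m/s, r = 1 m
Using a_c = v^2 / r
a_c = 8^2 / 1
a_c = 64 / 1
a_c = 64 m/s^2

64 m/s^2


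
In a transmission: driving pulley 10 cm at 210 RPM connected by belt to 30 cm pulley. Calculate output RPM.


Given: D1 = 10 cm, w1 = 210 RPM, D2 = 30 cm
Using D1*w1 = D2*w2
w2 = D1*w1 / D2
w2 = 10*210 / 30
w2 = 2100 / 30
w2 = 70 RPM

70 RPM


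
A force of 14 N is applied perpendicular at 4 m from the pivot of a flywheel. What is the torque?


Given: F = 14 N, r = 4 m, angle = 90 deg (perpendicular)
Using tau = F * r * sin(90)
sin(90) = 1
tau = 14 * 4 * 1
tau = 56 Nm

56 Nm


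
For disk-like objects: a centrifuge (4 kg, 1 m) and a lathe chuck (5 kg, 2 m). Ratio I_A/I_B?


Given: M1=4 kg, R1=1 m, M2=5 kg, R2=2 m
For a disk: I = (1/2)*M*R^2, so I_A/I_B = (M1*R1^2)/(M2*R2^2)
M1*R1^2 = 4*1 = 4
M2*R2^2 = 5*4 = 20
I_A/I_B = 4/20 = 1/5

1/5


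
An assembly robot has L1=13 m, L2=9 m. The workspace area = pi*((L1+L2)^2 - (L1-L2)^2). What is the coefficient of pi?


Given: L1 = 13, L2 = 9
(L1+L2)^2 = (22)^2 = 484
(L1-L2)^2 = (4)^2 = 16
Difference = 484 - 16 = 468
This equals 4*L1*L2 = 4*13*9 = 468
Workspace area = 468*pi

468


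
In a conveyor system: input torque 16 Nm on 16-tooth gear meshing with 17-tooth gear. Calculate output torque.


Given: N1 = 16, N2 = 17, T1 = 16 Nm
Using T2/T1 = N2/N1
T2 = T1 * N2 / N1
T2 = 16 * 17 / 16
T2 = 272 / 16
T2 = 17 Nm

17 Nm


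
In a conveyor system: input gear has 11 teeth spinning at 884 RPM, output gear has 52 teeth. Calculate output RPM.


Given: N1 = 11 teeth, w1 = 884 RPM, N2 = 52 teeth
Using N1*w1 = N2*w2
w2 = N1*w1 / N2
w2 = 11*884 / 52
w2 = 9724 / 52
w2 = 187 RPM

187 RPM


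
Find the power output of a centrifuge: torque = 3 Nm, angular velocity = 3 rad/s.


Given: tau = 3 Nm, omega = 3 rad/s
Using P = tau * omega
P = 3 * 3
P = 9 W

9 W


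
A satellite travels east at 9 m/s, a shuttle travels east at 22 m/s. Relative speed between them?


Given: v_A = 9 m/s east, v_B = 22 m/s east
Both move in the same direction; relative speed = |v_A - v_B|
|9 - 22| = |-13|
= 13 m/s

13 m/s


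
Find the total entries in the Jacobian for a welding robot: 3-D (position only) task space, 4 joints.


Given: task space dimension = 3, joints = 4
Jacobian is a 3 x 4 matrix
Total entries = rows * columns
Total = 3 * 4
Total = 12

12


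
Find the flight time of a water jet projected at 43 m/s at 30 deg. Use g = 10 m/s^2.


Given: v0 = 43 m/s, theta = 30 deg, g = 10 m/s^2
sin(30) = 1/2
Using T = 2*v0*sin(theta) / g
T = 2*43*1/2 / 10
T = 43 / 10
T = 43/10 s

43/10 s


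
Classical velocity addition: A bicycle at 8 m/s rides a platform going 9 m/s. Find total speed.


Given: object velocity = 8 m/s, platform velocity = 9 m/s (same direction)
Using classical velocity addition: v_total = v_object + v_platform
v_total = 8 + 9
v_total = 17 m/s

17 m/s


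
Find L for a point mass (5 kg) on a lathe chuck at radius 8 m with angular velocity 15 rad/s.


Given: m = 5 kg, r = 8 m, omega = 15 rad/s
For a point mass: I = m*r^2
I = 5*8^2 = 5*64 = 320
L = I*omega = 320*15
L = 4800 kg*m^2/s

4800 kg*m^2/s


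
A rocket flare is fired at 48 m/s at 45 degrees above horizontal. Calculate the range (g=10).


Given: v0 = 48 m/s, theta = 45 deg, g = 10 m/s^2
sin(2*45) = sin(90) = 1
Using R = v0^2 * sin(2*theta) / g
R = 48^2 * 1 / 10
R = 2304 / 10
R = 1152/5 m

1152/5 m


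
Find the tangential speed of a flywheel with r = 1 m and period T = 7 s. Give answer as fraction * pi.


Given: radius r = 1 m, period T = 7 s
Using v = 2*pi*r / T
v = 2*pi*1 / 7
v = 2*pi / 7
v = 2/7*pi m/s

2/7*pi m/s


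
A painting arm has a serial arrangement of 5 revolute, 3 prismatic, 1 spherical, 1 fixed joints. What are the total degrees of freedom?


Given: serial robot with 5 revolute, 3 prismatic, 1 spherical, 1 fixed joints
DOF contribution per joint type: revolute=1, prismatic=1, spherical=3, fixed=0
DOF = 5*1 + 3*1 + 1*3 + 1*0
DOF = 11

11


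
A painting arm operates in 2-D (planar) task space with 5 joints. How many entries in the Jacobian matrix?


Given: task space dimension = 2, joints = 5
Jacobian is a 2 x 5 matrix
Total entries = rows * columns
Total = 2 * 5
Total = 10

10


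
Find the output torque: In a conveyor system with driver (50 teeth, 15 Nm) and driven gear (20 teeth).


Given: N1 = 50, N2 = 20, T1 = 15 Nm
Using T2/T1 = N2/N1
T2 = T1 * N2 / N1
T2 = 15 * 20 / 50
T2 = 300 / 50
T2 = 6 Nm

6 Nm


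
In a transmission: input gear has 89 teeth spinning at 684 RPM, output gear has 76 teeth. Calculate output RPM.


Given: N1 = 89 teeth, w1 = 684 RPM, N2 = 76 teeth
Using N1*w1 = N2*w2
w2 = N1*w1 / N2
w2 = 89*684 / 76
w2 = 60876 / 76
w2 = 801 RPM

801 RPM


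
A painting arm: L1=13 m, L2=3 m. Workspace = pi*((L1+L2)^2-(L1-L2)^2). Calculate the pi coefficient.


Given: L1 = 13, L2 = 3
(L1+L2)^2 = (16)^2 = 256
(L1-L2)^2 = (10)^2 = 100
Difference = 256 - 100 = 156
This equals 4*L1*L2 = 4*13*3 = 156
Workspace area = 156*pi

156


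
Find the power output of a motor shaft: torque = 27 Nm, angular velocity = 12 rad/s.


Given: tau = 27 Nm, omega = 12 rad/s
Using P = tau * omega
P = 27 * 12
P = 324 W

324 W


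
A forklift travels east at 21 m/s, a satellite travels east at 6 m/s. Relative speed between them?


Given: v_A = 21 m/s east, v_B = 6 m/s east
Both move in the same direction; relative speed = |v_A - v_B|
|21 - 6| = |15|
= 15 m/s

15 m/s


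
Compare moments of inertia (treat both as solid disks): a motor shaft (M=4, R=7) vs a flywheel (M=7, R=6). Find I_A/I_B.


Given: M1=4 kg, R1=7 m, M2=7 kg, R2=6 m
For a disk: I = (1/2)*M*R^2, so I_A/I_B = (M1*R1^2)/(M2*R2^2)
M1*R1^2 = 4*49 = 196
M2*R2^2 = 7*36 = 252
I_A/I_B = 196/252 = 7/9

7/9


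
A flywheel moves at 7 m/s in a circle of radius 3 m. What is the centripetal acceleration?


Given: v = 7 m/s, r = 3 m
Using a_c = v^2 / r
a_c = 7^2 / 3
a_c = 49 / 3
a_c = 49/3 m/s^2

49/3 m/s^2


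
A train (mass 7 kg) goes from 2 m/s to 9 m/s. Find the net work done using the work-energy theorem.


Given: m = 7 kg, v0 = 2 m/s, v = 9 m/s
Using W = (1/2)*m*(v^2 - v0^2)
v^2 = 9^2 = 81
v0^2 = 2^2 = 4
v^2 - v0^2 = 81 - 4 = 77
W = (1/2)*7*77 = 539/2 J

539/2 J


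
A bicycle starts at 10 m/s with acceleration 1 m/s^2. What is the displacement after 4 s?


Given: v0 = 10 m/s, a = 1 m/s^2, t = 4 s
Using s = v0*t + (1/2)*a*t^2
s = 10*4 + (1/2)*1*4^2
s = 40 + (1/2)*16
s = 40 + 8
s = 48

48 m


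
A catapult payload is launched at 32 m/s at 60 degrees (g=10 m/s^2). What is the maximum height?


Given: v0 = 32 m/s, theta = 60 deg, g = 10 m/s^2
sin^2(60) = 3/4
Using H = v0^2 * sin^2(theta) / (2*g)
H = 32^2 * 3/4 / (2*10)
H = 1024 * 3/4 / 20
H = 768 / 20
H = 192/5 m

192/5 m


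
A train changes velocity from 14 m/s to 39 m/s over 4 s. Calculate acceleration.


Given: initial velocity v0 = 14 m/s, final velocity v = 39 m/s, time t = 4 s
Using a = (v - v0) / t
a = (39 - 14) / 4
a = 25 / 4
a = 25/4 m/s^2

25/4 m/s^2


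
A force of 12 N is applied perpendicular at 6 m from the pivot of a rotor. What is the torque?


Given: F = 12 N, r = 6 m, angle = 90 deg (perpendicular)
Using tau = F * r * sin(90)
sin(90) = 1
tau = 12 * 6 * 1
tau = 72 Nm

72 Nm


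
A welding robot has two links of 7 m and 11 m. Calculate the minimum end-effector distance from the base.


Given: L1 = 7 m, L2 = 11 m
For a 2-link planar arm, min reach = |L1 - L2| (second link folded back)
Min reach = |7 - 11|
Min reach = 4 m

4 m


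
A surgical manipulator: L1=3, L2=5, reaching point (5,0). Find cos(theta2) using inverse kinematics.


Given: L1 = 3, L2 = 5, target (x, y) = (5, 0)
Using cos(theta2) = (x^2 + y^2 - L1^2 - L2^2) / (2*L1*L2)
x^2 + y^2 = 5^2 + 0 = 25
L1^2 + L2^2 = 9 + 25 = 34
Numerator = 25 - 34 = -9
Denominator = 2*3*5 = 30
cos(theta2) = -9/30 = -3/10

-3/10


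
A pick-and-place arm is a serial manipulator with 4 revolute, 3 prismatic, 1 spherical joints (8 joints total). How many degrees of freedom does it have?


Given: serial robot with 4 revolute, 3 prismatic, 1 spherical joints
DOF contribution per joint type: revolute=1, prismatic=1, spherical=3, fixed=0
DOF = 4*1 + 3*1 + 1*3
DOF = 10

10


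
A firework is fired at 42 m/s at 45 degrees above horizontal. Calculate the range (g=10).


Given: v0 = 42 m/s, theta = 45 deg, g = 10 m/s^2
sin(2*45) = sin(90) = 1
Using R = v0^2 * sin(2*theta) / g
R = 42^2 * 1 / 10
R = 1764 / 10
R = 882/5 m

882/5 m


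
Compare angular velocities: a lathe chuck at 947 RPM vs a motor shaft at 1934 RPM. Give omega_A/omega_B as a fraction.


Given: RPM_A = 947, RPM_B = 1934
omega = 2*pi*RPM/60, so omega_A/omega_B = RPM_A / RPM_B
omega_A/omega_B = 947 / 1934
omega_A/omega_B = 947/1934

947/1934


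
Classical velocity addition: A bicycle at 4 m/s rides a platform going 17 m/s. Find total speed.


Given: object velocity = 4 m/s, platform velocity = 17 m/s (same direction)
Using classical velocity addition: v_total = v_object + v_platform
v_total = 4 + 17
v_total = 21 m/s

21 m/s


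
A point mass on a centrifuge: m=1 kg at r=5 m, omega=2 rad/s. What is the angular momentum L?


Given: m = 1 kg, r = 5 m, omega = 2 rad/s
For a point mass: I = m*r^2
I = 1*5^2 = 1*25 = 25
L = I*omega = 25*2
L = 50 kg*m^2/s

50 kg*m^2/s


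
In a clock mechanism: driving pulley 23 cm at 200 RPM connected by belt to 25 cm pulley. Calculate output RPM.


Given: D1 = 23 cm, w1 = 200 RPM, D2 = 25 cm
Using D1*w1 = D2*w2
w2 = D1*w1 / D2
w2 = 23*200 / 25
w2 = 4600 / 25
w2 = 184 RPM

184 RPM


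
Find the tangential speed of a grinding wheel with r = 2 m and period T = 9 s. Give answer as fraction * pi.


Given: radius r = 2 m, period T = 9 s
Using v = 2*pi*r / T
v = 2*pi*2 / 9
v = 4*pi / 9
v = 4/9*pi m/s

4/9*pi m/s


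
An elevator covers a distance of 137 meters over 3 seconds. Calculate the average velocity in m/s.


Given: distance d = 137 m, time t = 3 s
Using v = d / t
v = 137 / 3
v = 137/3 m/s

137/3 m/s


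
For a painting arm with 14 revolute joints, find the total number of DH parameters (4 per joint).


Given: 14 joints, 4 DH parameters per joint (d, theta, a, alpha)
Total DH parameters = number_of_joints * 4
Total = 14 * 4
Total = 56

56


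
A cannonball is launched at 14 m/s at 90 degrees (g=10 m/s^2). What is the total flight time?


Given: v0 = 14 m/s, theta = 90 deg, g = 10 m/s^2
sin(90) = 1
Using T = 2*v0*sin(theta) / g
T = 2*14*1 / 10
T = 28 / 10
T = 14/5 s

14/5 s


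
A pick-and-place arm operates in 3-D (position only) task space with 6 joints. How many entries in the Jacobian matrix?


Given: task space dimension = 3, joints = 6
Jacobian is a 3 x 6 matrix
Total entries = rows * columns
Total = 3 * 6
Total = 18

18


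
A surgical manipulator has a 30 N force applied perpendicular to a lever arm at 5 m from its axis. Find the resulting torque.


Given: F = 30 N, r = 5 m, angle = 90 deg (perpendicular)
Using tau = F * r * sin(90)
sin(90) = 1
tau = 30 * 5 * 1
tau = 150 Nm

150 Nm


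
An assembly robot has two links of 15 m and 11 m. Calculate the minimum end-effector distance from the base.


Given: L1 = 15 m, L2 = 11 m
For a 2-link planar arm, min reach = |L1 - L2| (second link folded back)
Min reach = |15 - 11|
Min reach = 4 m

4 m


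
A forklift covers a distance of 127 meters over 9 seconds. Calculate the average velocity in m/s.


Given: distance d = 127 m, time t = 9 s
Using v = d / t
v = 127 / 9
v = 127/9 m/s

127/9 m/s


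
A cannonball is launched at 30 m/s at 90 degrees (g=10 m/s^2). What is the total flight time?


Given: v0 = 30 m/s, theta = 90 deg, g = 10 m/s^2
sin(90) = 1
Using T = 2*v0*sin(theta) / g
T = 2*30*1 / 10
T = 60 / 10
T = 6 s

6 s


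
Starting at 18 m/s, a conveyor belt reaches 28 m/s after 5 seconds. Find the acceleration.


Given: initial velocity v0 = 18 m/s, final velocity v = 28 m/s, time t = 5 s
Using a = (v - v0) / t
a = (28 - 18) / 5
a = 10 / 5
a = 2 m/s^2

2 m/s^2


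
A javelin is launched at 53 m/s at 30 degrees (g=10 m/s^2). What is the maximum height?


Given: v0 = 53 m/s, theta = 30 deg, g = 10 m/s^2
sin^2(30) = 1/4
Using H = v0^2 * sin^2(theta) / (2*g)
H = 53^2 * 1/4 / (2*10)
H = 2809 * 1/4 / 20
H = 2809/4 / 20
H = 2809/80 m

2809/80 m


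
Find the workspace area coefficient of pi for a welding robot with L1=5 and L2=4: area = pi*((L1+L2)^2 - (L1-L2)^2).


Given: L1 = 5, L2 = 4
(L1+L2)^2 = (9)^2 = 81
(L1-L2)^2 = (1)^2 = 1
Difference = 81 - 1 = 80
This equals 4*L1*L2 = 4*5*4 = 80
Workspace area = 80*pi

80


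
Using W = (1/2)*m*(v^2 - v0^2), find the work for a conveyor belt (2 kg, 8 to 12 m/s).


Given: m = 2 kg, v0 = 8 m/s, v = 12 m/s
Using W = (1/2)*m*(v^2 - v0^2)
v^2 = 12^2 = 144
v0^2 = 8^2 = 64
v^2 - v0^2 = 144 - 64 = 80
W = (1/2)*2*80 = 80 J

80 J


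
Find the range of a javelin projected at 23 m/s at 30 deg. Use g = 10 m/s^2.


Given: v0 = 23 m/s, theta = 30 deg, g = 10 m/s^2
sin(2*30) = sin(60) = sqrt(3)/2
Using R = v0^2 * sin(2*theta) / g
R = 23^2 * (sqrt(3)/2) / 10
R = 529 * sqrt(3) / 20
R = 529/20*sqrt(3) m

529/20*sqrt(3) m


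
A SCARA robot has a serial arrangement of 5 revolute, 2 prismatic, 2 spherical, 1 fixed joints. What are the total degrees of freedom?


Given: serial robot with 5 revolute, 2 prismatic, 2 spherical, 1 fixed joints
DOF contribution per joint type: revolute=1, prismatic=1, spherical=3, fixed=0
DOF = 5*1 + 2*1 + 2*3 + 1*0
DOF = 13

13


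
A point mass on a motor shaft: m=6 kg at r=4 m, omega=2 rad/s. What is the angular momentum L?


Given: m = 6 kg, r = 4 m, omega = 2 rad/s
For a point mass: I = m*r^2
I = 6*4^2 = 6*16 = 96
L = I*omega = 96*2
L = 192 kg*m^2/s

192 kg*m^2/s


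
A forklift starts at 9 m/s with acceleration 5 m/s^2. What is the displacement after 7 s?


Given: v0 = 9 m/s, a = 5 m/s^2, t = 7 s
Using s = v0*t + (1/2)*a*t^2
s = 9*7 + (1/2)*5*7^2
s = 63 + (1/2)*245
s = 63 + 245/2
s = 371/2

371/2 m


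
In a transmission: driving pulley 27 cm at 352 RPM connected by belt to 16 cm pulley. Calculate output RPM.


Given: D1 = 27 cm, w1 = 352 RPM, D2 = 16 cm
Using D1*w1 = D2*w2
w2 = D1*w1 / D2
w2 = 27*352 / 16
w2 = 9504 / 16
w2 = 594 RPM

594 RPM


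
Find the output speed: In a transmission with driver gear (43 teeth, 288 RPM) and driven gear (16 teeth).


Given: N1 = 43 teeth, w1 = 288 RPM, N2 = 16 teeth
Using N1*w1 = N2*w2
w2 = N1*w1 / N2
w2 = 43*288 / 16
w2 = 12384 / 16
w2 = 774 RPM

774 RPM


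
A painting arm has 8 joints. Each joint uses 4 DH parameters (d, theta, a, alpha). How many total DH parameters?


Given: 8 joints, 4 DH parameters per joint (d, theta, a, alpha)
Total DH parameters = number_of_joints * 4
Total = 8 * 4
Total = 32

32


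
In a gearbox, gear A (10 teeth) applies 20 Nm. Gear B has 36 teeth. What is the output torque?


Given: N1 = 10, N2 = 36, T1 = 20 Nm
Using T2/T1 = N2/N1
T2 = T1 * N2 / N1
T2 = 20 * 36 / 10
T2 = 720 / 10
T2 = 72 Nm

72 Nm


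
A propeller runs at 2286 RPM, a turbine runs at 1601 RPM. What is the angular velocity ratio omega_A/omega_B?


Given: RPM_A = 2286, RPM_B = 1601
omega = 2*pi*RPM/60, so omega_A/omega_B = RPM_A / RPM_B
omega_A/omega_B = 2286 / 1601
omega_A/omega_B = 2286/1601

2286/1601


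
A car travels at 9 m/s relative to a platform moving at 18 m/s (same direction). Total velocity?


Given: object velocity = 9 m/s, platform velocity = 18 m/s (same direction)
Using classical velocity addition: v_total = v_object + v_platform
v_total = 9 + 18
v_total = 27 m/s

27 m/s


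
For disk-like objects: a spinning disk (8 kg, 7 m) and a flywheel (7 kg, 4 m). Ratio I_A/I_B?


Given: M1=8 kg, R1=7 m, M2=7 kg, R2=4 m
For a disk: I = (1/2)*M*R^2, so I_A/I_B = (M1*R1^2)/(M2*R2^2)
M1*R1^2 = 8*49 = 392
M2*R2^2 = 7*16 = 112
I_A/I_B = 392/112 = 7/2

7/2


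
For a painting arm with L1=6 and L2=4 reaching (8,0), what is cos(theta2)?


Given: L1 = 6, L2 = 4, target (x, y) = (8, 0)
Using cos(theta2) = (x^2 + y^2 - L1^2 - L2^2) / (2*L1*L2)
x^2 + y^2 = 8^2 + 0 = 64
L1^2 + L2^2 = 36 + 16 = 52
Numerator = 64 - 52 = 12
Denominator = 2*6*4 = 48
cos(theta2) = 12/48 = 1/4

1/4


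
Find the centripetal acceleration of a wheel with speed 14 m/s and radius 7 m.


Given: v = 14 m/s, r = 7 m
Using a_c = v^2 / r
a_c = 14^2 / 7
a_c = 196 / 7
a_c = 28 m/s^2

28 m/s^2


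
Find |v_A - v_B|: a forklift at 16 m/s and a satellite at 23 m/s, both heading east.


Given: v_A = 16 m/s east, v_B = 23 m/s east
Both move in the same direction; relative speed = |v_A - v_B|
|16 - 23| = |-7|
= 7 m/s

7 m/s


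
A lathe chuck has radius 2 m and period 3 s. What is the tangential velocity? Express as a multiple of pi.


Given: radius r = 2 m, period T = 3 s
Using v = 2*pi*r / T
v = 2*pi*2 / 3
v = 4*pi / 3
v = 4/3*pi m/s

4/3*pi m/s


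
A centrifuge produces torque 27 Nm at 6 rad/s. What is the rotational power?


Given: tau = 27 Nm, omega = 6 rad/s
Using P = tau * omega
P = 27 * 6
P = 162 W

162 W


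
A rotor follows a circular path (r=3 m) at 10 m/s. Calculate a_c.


Given: v = 10 m/s, r = 3 m
Using a_c = v^2 / r
a_c = 10^2 / 3
a_c = 100 / 3
a_c = 100/3 m/s^2

100/3 m/s^2


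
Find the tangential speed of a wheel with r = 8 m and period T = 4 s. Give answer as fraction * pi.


Given: radius r = 8 m, period T = 4 s
Using v = 2*pi*r / T
v = 2*pi*8 / 4
v = 16*pi / 4
v = 4*pi m/s

4*pi m/s


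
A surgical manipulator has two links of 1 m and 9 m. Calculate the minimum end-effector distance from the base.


Given: L1 = 1 m, L2 = 9 m
For a 2-link planar arm, min reach = |L1 - L2| (second link folded back)
Min reach = |1 - 9|
Min reach = 8 m

8 m


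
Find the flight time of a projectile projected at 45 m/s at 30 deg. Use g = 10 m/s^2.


Given: v0 = 45 m/s, theta = 30 deg, g = 10 m/s^2
sin(30) = 1/2
Using T = 2*v0*sin(theta) / g
T = 2*45*1/2 / 10
T = 45 / 10
T = 9/2 s

9/2 s


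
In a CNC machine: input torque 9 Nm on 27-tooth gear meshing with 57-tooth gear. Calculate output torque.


Given: N1 = 27, N2 = 57, T1 = 9 Nm
Using T2/T1 = N2/N1
T2 = T1 * N2 / N1
T2 = 9 * 57 / 27
T2 = 513 / 27
T2 = 19 Nm

19 Nm


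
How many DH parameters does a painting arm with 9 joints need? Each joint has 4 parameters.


Given: 9 joints, 4 DH parameters per joint (d, theta, a, alpha)
Total DH parameters = number_of_joints * 4
Total = 9 * 4
Total = 36

36


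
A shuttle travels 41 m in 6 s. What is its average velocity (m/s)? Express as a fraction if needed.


Given: distance d = 41 m, time t = 6 s
Using v = d / t
v = 41 / 6
v = 41/6 m/s

41/6 m/s


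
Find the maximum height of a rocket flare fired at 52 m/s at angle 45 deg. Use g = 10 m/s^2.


Given: v0 = 52 m/s, theta = 45 deg, g = 10 m/s^2
sin^2(45) = 1/2
Using H = v0^2 * sin^2(theta) / (2*g)
H = 52^2 * 1/2 / (2*10)
H = 2704 * 1/2 / 20
H = 1352 / 20
H = 338/5 m

338/5 m


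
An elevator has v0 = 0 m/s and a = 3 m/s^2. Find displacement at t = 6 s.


Given: v0 = 0 m/s, a = 3 m/s^2, t = 6 s
Using s = v0*t + (1/2)*a*t^2
s = 0*6 + (1/2)*3*6^2
s = 0 + (1/2)*108
s = 0 + 54
s = 54

54 m


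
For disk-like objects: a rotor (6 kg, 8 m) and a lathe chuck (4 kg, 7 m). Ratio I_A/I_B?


Given: M1=6 kg, R1=8 m, M2=4 kg, R2=7 m
For a disk: I = (1/2)*M*R^2, so I_A/I_B = (M1*R1^2)/(M2*R2^2)
M1*R1^2 = 6*64 = 384
M2*R2^2 = 4*49 = 196
I_A/I_B = 384/196 = 96/49

96/49


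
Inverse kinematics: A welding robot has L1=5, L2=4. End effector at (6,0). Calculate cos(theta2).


Given: L1 = 5, L2 = 4, target (x, y) = (6, 0)
Using cos(theta2) = (x^2 + y^2 - L1^2 - L2^2) / (2*L1*L2)
x^2 + y^2 = 6^2 + 0 = 36
L1^2 + L2^2 = 25 + 16 = 41
Numerator = 36 - 41 = -5
Denominator = 2*5*4 = 40
cos(theta2) = -5/40 = -1/8

-1/8


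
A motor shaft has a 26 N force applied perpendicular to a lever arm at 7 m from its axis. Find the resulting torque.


Given: F = 26 N, r = 7 m, angle = 90 deg (perpendicular)
Using tau = F * r * sin(90)
sin(90) = 1
tau = 26 * 7 * 1
tau = 182 Nm

182 Nm


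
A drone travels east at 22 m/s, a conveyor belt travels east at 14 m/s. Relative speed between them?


Given: v_A = 22 m/s east, v_B = 14 m/s east
Both move in the same direction; relative speed = |v_A - v_B|
|22 - 14| = |8|
= 8 m/s

8 m/s


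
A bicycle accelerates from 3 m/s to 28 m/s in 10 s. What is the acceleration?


Given: initial velocity v0 = 3 m/s, final velocity v = 28 m/s, time t = 10 s
Using a = (v - v0) / t
a = (28 - 3) / 10
a = 25 / 10
a = 5/2 m/s^2

5/2 m/s^2


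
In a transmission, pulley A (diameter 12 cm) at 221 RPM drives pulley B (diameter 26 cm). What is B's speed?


Given: D1 = 12 cm, w1 = 221 RPM, D2 = 26 cm
Using D1*w1 = D2*w2
w2 = D1*w1 / D2
w2 = 12*221 / 26
w2 = 2652 / 26
w2 = 102 RPM

102 RPM


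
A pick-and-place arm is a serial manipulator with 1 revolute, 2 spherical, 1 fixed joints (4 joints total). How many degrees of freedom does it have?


Given: serial robot with 1 revolute, 2 spherical, 1 fixed joints
DOF contribution per joint type: revolute=1, prismatic=1, spherical=3, fixed=0
DOF = 1*1 + 2*3 + 1*0
DOF = 7

7


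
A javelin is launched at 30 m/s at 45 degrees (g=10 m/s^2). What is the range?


Given: v0 = 30 m/s, theta = 45 deg, g = 10 m/s^2
sin(2*45) = sin(90) = 1
Using R = v0^2 * sin(2*theta) / g
R = 30^2 * 1 / 10
R = 900 / 10
R = 90 m

90 m


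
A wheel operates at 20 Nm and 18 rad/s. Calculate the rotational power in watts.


Given: tau = 20 Nm, omega = 18 rad/s
Using P = tau * omega
P = 20 * 18
P = 360 W

360 W


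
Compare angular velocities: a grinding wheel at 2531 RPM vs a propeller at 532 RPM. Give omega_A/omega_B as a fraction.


Given: RPM_A = 2531, RPM_B = 532
omega = 2*pi*RPM/60, so omega_A/omega_B = RPM_A / RPM_B
omega_A/omega_B = 2531 / 532
omega_A/omega_B = 2531/532

2531/532


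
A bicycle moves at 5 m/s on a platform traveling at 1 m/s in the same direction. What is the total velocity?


Given: object velocity = 5 m/s, platform velocity = 1 m/s (same direction)
Using classical velocity addition: v_total = v_object + v_platform
v_total = 5 + 1
v_total = 6 m/s

6 m/s


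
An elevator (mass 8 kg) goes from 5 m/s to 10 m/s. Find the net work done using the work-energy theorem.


Given: m = 8 kg, v0 = 5 m/s, v = 10 m/s
Using W = (1/2)*m*(v^2 - v0^2)
v^2 = 10^2 = 100
v0^2 = 5^2 = 25
v^2 - v0^2 = 100 - 25 = 75
W = (1/2)*8*75 = 300 J

300 J


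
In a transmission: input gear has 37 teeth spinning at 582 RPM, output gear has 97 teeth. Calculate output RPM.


Given: N1 = 37 teeth, w1 = 582 RPM, N2 = 97 teeth
Using N1*w1 = N2*w2
w2 = N1*w1 / N2
w2 = 37*582 / 97
w2 = 21534 / 97
w2 = 222 RPM

222 RPM


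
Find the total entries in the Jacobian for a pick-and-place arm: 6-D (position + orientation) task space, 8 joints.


Given: task space dimension = 6, joints = 8
Jacobian is a 6 x 8 matrix
Total entries = rows * columns
Total = 6 * 8
Total = 48

48


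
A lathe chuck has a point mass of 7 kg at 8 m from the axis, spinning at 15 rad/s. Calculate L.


Given: m = 7 kg, r = 8 m, omega = 15 rad/s
For a point mass: I = m*r^2
I = 7*8^2 = 7*64 = 448
L = I*omega = 448*15
L = 6720 kg*m^2/s

6720 kg*m^2/s


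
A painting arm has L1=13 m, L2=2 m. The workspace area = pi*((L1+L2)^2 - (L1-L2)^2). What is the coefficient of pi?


Given: L1 = 13, L2 = 2
(L1+L2)^2 = (15)^2 = 225
(L1-L2)^2 = (11)^2 = 121
Difference = 225 - 121 = 104
This equals 4*L1*L2 = 4*13*2 = 104
Workspace area = 104*pi

104


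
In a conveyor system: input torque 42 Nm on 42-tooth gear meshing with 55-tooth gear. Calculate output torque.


Given: N1 = 42, N2 = 55, T1 = 42 Nm
Using T2/T1 = N2/N1
T2 = T1 * N2 / N1
T2 = 42 * 55 / 42
T2 = 2310 / 42
T2 = 55 Nm

55 Nm


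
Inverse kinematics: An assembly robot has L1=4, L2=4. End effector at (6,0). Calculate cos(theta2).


Given: L1 = 4, L2 = 4, target (x, y) = (6, 0)
Using cos(theta2) = (x^2 + y^2 - L1^2 - L2^2) / (2*L1*L2)
x^2 + y^2 = 6^2 + 0 = 36
L1^2 + L2^2 = 16 + 16 = 32
Numerator = 36 - 32 = 4
Denominator = 2*4*4 = 32
cos(theta2) = 4/32 = 1/8

1/8


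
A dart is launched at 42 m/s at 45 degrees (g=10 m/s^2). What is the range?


Given: v0 = 42 m/s, theta = 45 deg, g = 10 m/s^2
sin(2*45) = sin(90) = 1
Using R = v0^2 * sin(2*theta) / g
R = 42^2 * 1 / 10
R = 1764 / 10
R = 882/5 m

882/5 m


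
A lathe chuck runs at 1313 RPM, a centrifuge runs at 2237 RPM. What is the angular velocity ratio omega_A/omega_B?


Given: RPM_A = 1313, RPM_B = 2237
omega = 2*pi*RPM/60, so omega_A/omega_B = RPM_A / RPM_B
omega_A/omega_B = 1313 / 2237
omega_A/omega_B = 1313/2237

1313/2237


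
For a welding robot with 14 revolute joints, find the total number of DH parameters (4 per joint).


Given: 14 joints, 4 DH parameters per joint (d, theta, a, alpha)
Total DH parameters = number_of_joints * 4
Total = 14 * 4
Total = 56

56


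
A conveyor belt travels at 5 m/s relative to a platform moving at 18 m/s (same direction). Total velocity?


Given: object velocity = 5 m/s, platform velocity = 18 m/s (same direction)
Using classical velocity addition: v_total = v_object + v_platform
v_total = 5 + 18
v_total = 23 m/s

23 m/s


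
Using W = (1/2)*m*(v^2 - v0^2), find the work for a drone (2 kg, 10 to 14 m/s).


Given: m = 2 kg, v0 = 10 m/s, v = 14 m/s
Using W = (1/2)*m*(v^2 - v0^2)
v^2 = 14^2 = 196
v0^2 = 10^2 = 100
v^2 - v0^2 = 196 - 100 = 96
W = (1/2)*2*96 = 96 J

96 J


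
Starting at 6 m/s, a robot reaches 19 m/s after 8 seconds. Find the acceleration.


Given: initial velocity v0 = 6 m/s, final velocity v = 19 m/s, time t = 8 s
Using a = (v - v0) / t
a = (19 - 6) / 8
a = 13 / 8
a = 13/8 m/s^2

13/8 m/s^2


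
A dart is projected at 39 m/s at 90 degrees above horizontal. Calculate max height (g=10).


Given: v0 = 39 m/s, theta = 90 deg, g = 10 m/s^2
sin^2(90) = 1
Using H = v0^2 * sin^2(theta) / (2*g)
H = 39^2 * 1 / (2*10)
H = 1521 * 1 / 20
H = 1521 / 20
H = 1521/20 m

1521/20 m


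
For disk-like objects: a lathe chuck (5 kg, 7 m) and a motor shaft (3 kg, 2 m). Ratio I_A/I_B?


Given: M1=5 kg, R1=7 m, M2=3 kg, R2=2 m
For a disk: I = (1/2)*M*R^2, so I_A/I_B = (M1*R1^2)/(M2*R2^2)
M1*R1^2 = 5*49 = 245
M2*R2^2 = 3*4 = 12
I_A/I_B = 245/12 = 245/12

245/12


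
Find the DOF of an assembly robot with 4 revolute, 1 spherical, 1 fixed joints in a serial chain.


Given: serial robot with 4 revolute, 1 spherical, 1 fixed joints
DOF contribution per joint type: revolute=1, prismatic=1, spherical=3, fixed=0
DOF = 4*1 + 1*3 + 1*0
DOF = 7

7


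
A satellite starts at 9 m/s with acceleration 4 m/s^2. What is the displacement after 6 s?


Given: v0 = 9 m/s, a = 4 m/s^2, t = 6 s
Using s = v0*t + (1/2)*a*t^2
s = 9*6 + (1/2)*4*6^2
s = 54 + (1/2)*144
s = 54 + 72
s = 126

126 m


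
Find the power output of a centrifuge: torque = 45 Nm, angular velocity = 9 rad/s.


Given: tau = 45 Nm, omega = 9 rad/s
Using P = tau * omega
P = 45 * 9
P = 405 W

405 W


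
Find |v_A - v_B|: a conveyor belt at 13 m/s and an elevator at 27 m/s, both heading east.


Given: v_A = 13 m/s east, v_B = 27 m/s east
Both move in the same direction; relative speed = |v_A - v_B|
|13 - 27| = |-14|
= 14 m/s

14 m/s


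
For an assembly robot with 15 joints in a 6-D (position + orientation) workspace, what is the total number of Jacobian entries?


Given: task space dimension = 6, joints = 15
Jacobian is a 6 x 15 matrix
Total entries = rows * columns
Total = 6 * 15
Total = 90

90


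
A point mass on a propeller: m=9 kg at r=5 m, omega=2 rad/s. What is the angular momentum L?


Given: m = 9 kg, r = 5 m, omega = 2 rad/s
For a point mass: I = m*r^2
I = 9*5^2 = 9*25 = 225
L = I*omega = 225*2
L = 450 kg*m^2/s

450 kg*m^2/s


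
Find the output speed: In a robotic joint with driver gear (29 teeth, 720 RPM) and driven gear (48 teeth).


Given: N1 = 29 teeth, w1 = 720 RPM, N2 = 48 teeth
Using N1*w1 = N2*w2
w2 = N1*w1 / N2
w2 = 29*720 / 48
w2 = 20880 / 48
w2 = 435 RPM

435 RPM


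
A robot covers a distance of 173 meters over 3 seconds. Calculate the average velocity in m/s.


Given: distance d = 173 m, time t = 3 s
Using v = d / t
v = 173 / 3
v = 173/3 m/s

173/3 m/s


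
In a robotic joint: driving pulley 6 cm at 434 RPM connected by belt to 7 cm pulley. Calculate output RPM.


Given: D1 = 6 cm, w1 = 434 RPM, D2 = 7 cm
Using D1*w1 = D2*w2
w2 = D1*w1 / D2
w2 = 6*434 / 7
w2 = 2604 / 7
w2 = 372 RPM

372 RPM


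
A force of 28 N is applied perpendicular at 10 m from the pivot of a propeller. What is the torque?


Given: F = 28 N, r = 10 m, angle = 90 deg (perpendicular)
Using tau = F * r * sin(90)
sin(90) = 1
tau = 28 * 10 * 1
tau = 280 Nm

280 Nm


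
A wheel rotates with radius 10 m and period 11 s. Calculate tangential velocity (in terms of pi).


Given: radius r = 10 m, period T = 11 s
Using v = 2*pi*r / T
v = 2*pi*10 / 11
v = 20*pi / 11
v = 20/11*pi m/s

20/11*pi m/s


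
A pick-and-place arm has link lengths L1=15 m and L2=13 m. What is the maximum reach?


Given: L1 = 15 m, L2 = 13 m
For a 2-link planar arm, max reach = L1 + L2 (fully extended)
Max reach = 15 + 13
Max reach = 28 m

28 m


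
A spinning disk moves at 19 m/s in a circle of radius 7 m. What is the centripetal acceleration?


Given: v = 19 m/s, r = 7 m
Using a_c = v^2 / r
a_c = 19^2 / 7
a_c = 361 / 7
a_c = 361/7 m/s^2

361/7 m/s^2


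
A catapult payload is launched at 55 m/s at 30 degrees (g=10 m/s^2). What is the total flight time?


Given: v0 = 55 m/s, theta = 30 deg, g = 10 m/s^2
sin(30) = 1/2
Using T = 2*v0*sin(theta) / g
T = 2*55*1/2 / 10
T = 55 / 10
T = 11/2 s

11/2 s


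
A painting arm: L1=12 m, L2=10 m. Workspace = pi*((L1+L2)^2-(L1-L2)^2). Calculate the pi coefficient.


Given: L1 = 12, L2 = 10
(L1+L2)^2 = (22)^2 = 484
(L1-L2)^2 = (2)^2 = 4
Difference = 484 - 4 = 480
This equals 4*L1*L2 = 4*12*10 = 480
Workspace area = 480*pi

480


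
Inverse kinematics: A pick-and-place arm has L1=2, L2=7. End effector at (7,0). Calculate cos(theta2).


Given: L1 = 2, L2 = 7, target (x, y) = (7, 0)
Using cos(theta2) = (x^2 + y^2 - L1^2 - L2^2) / (2*L1*L2)
x^2 + y^2 = 7^2 + 0 = 49
L1^2 + L2^2 = 4 + 49 = 53
Numerator = 49 - 53 = -4
Denominator = 2*2*7 = 28
cos(theta2) = -4/28 = -1/7

-1/7


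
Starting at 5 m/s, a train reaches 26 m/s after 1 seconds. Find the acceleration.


Given: initial velocity v0 = 5 m/s, final velocity v = 26 m/s, time t = 1 s
Using a = (v - v0) / t
a = (26 - 5) / 1
a = 21 / 1
a = 21 m/s^2

21 m/s^2


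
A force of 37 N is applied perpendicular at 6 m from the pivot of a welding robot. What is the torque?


Given: F = 37 N, r = 6 m, angle = 90 deg (perpendicular)
Using tau = F * r * sin(90)
sin(90) = 1
tau = 37 * 6 * 1
tau = 222 Nm

222 Nm


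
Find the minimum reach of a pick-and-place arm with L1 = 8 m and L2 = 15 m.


Given: L1 = 8 m, L2 = 15 m
For a 2-link planar arm, min reach = |L1 - L2| (second link folded back)
Min reach = |8 - 15|
Min reach = 7 m

7 m


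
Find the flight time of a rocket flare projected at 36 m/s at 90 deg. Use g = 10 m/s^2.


Given: v0 = 36 m/s, theta = 90 deg, g = 10 m/s^2
sin(90) = 1
Using T = 2*v0*sin(theta) / g
T = 2*36*1 / 10
T = 72 / 10
T = 36/5 s

36/5 s


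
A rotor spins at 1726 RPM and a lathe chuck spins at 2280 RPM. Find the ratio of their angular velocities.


Given: RPM_A = 1726, RPM_B = 2280
omega = 2*pi*RPM/60, so omega_A/omega_B = RPM_A / RPM_B
omega_A/omega_B = 1726 / 2280
omega_A/omega_B = 863/1140

863/1140


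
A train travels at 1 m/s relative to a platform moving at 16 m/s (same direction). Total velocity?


Given: object velocity = 1 m/s, platform velocity = 16 m/s (same direction)
Using classical velocity addition: v_total = v_object + v_platform
v_total = 1 + 16
v_total = 17 m/s

17 m/s


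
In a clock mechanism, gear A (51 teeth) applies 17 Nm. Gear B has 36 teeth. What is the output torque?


Given: N1 = 51, N2 = 36, T1 = 17 Nm
Using T2/T1 = N2/N1
T2 = T1 * N2 / N1
T2 = 17 * 36 / 51
T2 = 612 / 51
T2 = 12 Nm

12 Nm


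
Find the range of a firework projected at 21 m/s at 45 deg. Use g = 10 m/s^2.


Given: v0 = 21 m/s, theta = 45 deg, g = 10 m/s^2
sin(2*45) = sin(90) = 1
Using R = v0^2 * sin(2*theta) / g
R = 21^2 * 1 / 10
R = 441 / 10
R = 441/10 m

441/10 m


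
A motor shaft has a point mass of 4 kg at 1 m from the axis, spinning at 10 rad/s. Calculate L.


Given: m = 4 kg, r = 1 m, omega = 10 rad/s
For a point mass: I = m*r^2
I = 4*1^2 = 4*1 = 4
L = I*omega = 4*10
L = 40 kg*m^2/s

40 kg*m^2/s


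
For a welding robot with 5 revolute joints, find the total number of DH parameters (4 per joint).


Given: 5 joints, 4 DH parameters per joint (d, theta, a, alpha)
Total DH parameters = number_of_joints * 4
Total = 5 * 4
Total = 20

20


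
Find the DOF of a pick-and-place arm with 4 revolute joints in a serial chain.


Given: serial robot with 4 revolute joints
DOF contribution per joint type: revolute=1, prismatic=1, spherical=3, fixed=0
DOF = 4*1
DOF = 4

4


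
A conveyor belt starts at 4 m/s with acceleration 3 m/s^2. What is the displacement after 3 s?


Given: v0 = 4 m/s, a = 3 m/s^2, t = 3 s
Using s = v0*t + (1/2)*a*t^2
s = 4*3 + (1/2)*3*3^2
s = 12 + (1/2)*27
s = 12 + 27/2
s = 51/2

51/2 m


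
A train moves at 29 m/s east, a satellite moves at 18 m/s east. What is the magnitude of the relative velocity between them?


Given: v_A = 29 m/s east, v_B = 18 m/s east
Both move in the same direction; relative speed = |v_A - v_B|
|29 - 18| = |11|
= 11 m/s

11 m/s


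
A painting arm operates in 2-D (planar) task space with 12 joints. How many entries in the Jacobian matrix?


Given: task space dimension = 2, joints = 12
Jacobian is a 2 x 12 matrix
Total entries = rows * columns
Total = 2 * 12
Total = 24

24


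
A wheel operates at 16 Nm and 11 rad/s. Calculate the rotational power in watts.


Given: tau = 16 Nm, omega = 11 rad/s
Using P = tau * omega
P = 16 * 11
P = 176 W

176 W


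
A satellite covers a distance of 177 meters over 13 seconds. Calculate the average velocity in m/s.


Given: distance d = 177 m, time t = 13 s
Using v = d / t
v = 177 / 13
v = 177/13 m/s

177/13 m/s


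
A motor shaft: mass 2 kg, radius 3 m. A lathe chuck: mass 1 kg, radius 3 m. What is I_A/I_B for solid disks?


Given: M1=2 kg, R1=3 m, M2=1 kg, R2=3 m
For a disk: I = (1/2)*M*R^2, so I_A/I_B = (M1*R1^2)/(M2*R2^2)
M1*R1^2 = 2*9 = 18
M2*R2^2 = 1*9 = 9
I_A/I_B = 18/9 = 2

2


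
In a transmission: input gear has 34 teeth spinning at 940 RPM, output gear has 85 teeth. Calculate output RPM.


Given: N1 = 34 teeth, w1 = 940 RPM, N2 = 85 teeth
Using N1*w1 = N2*w2
w2 = N1*w1 / N2
w2 = 34*940 / 85
w2 = 31960 / 85
w2 = 376 RPM

376 RPM


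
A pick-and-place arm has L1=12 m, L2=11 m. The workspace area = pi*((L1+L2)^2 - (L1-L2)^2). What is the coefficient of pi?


Given: L1 = 12, L2 = 11
(L1+L2)^2 = (23)^2 = 529
(L1-L2)^2 = (1)^2 = 1
Difference = 529 - 1 = 528
This equals 4*L1*L2 = 4*12*11 = 528
Workspace area = 528*pi

528


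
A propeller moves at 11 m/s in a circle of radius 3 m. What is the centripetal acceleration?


Given: v = 11 m/s, r = 3 m
Using a_c = v^2 / r
a_c = 11^2 / 3
a_c = 121 / 3
a_c = 121/3 m/s^2

121/3 m/s^2


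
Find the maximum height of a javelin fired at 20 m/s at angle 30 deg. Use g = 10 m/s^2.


Given: v0 = 20 m/s, theta = 30 deg, g = 10 m/s^2
sin^2(30) = 1/4
Using H = v0^2 * sin^2(theta) / (2*g)
H = 20^2 * 1/4 / (2*10)
H = 400 * 1/4 / 20
H = 100 / 20
H = 5 m

5 m


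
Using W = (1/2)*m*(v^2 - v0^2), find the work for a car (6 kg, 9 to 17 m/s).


Given: m = 6 kg, v0 = 9 m/s, v = 17 m/s
Using W = (1/2)*m*(v^2 - v0^2)
v^2 = 17^2 = 289
v0^2 = 9^2 = 81
v^2 - v0^2 = 289 - 81 = 208
W = (1/2)*6*208 = 624 J

624 J


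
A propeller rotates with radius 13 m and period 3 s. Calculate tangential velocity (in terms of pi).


Given: radius r = 13 m, period T = 3 s
Using v = 2*pi*r / T
v = 2*pi*13 / 3
v = 26*pi / 3
v = 26/3*pi m/s

26/3*pi m/s


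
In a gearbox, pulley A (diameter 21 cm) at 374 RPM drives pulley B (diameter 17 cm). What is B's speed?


Given: D1 = 21 cm, w1 = 374 RPM, D2 = 17 cm
Using D1*w1 = D2*w2
w2 = D1*w1 / D2
w2 = 21*374 / 17
w2 = 7854 / 17
w2 = 462 RPM

462 RPM


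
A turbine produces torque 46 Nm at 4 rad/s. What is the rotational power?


Given: tau = 46 Nm, omega = 4 rad/s
Using P = tau * omega
P = 46 * 4
P = 184 W

184 W


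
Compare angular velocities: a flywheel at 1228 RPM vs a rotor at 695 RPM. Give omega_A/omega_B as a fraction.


Given: RPM_A = 1228, RPM_B = 695
omega = 2*pi*RPM/60, so omega_A/omega_B = RPM_A / RPM_B
omega_A/omega_B = 1228 / 695
omega_A/omega_B = 1228/695

1228/695


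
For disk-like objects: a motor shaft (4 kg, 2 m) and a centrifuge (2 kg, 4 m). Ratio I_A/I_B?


Given: M1=4 kg, R1=2 m, M2=2 kg, R2=4 m
For a disk: I = (1/2)*M*R^2, so I_A/I_B = (M1*R1^2)/(M2*R2^2)
M1*R1^2 = 4*4 = 16
M2*R2^2 = 2*16 = 32
I_A/I_B = 16/32 = 1/2

1/2


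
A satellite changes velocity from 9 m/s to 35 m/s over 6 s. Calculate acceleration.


Given: initial velocity v0 = 9 m/s, final velocity v = 35 m/s, time t = 6 s
Using a = (v - v0) / t
a = (35 - 9) / 6
a = 26 / 6
a = 13/3 m/s^2

13/3 m/s^2


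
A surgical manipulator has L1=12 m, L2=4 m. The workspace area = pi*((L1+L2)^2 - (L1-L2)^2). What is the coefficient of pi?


Given: L1 = 12, L2 = 4
(L1+L2)^2 = (16)^2 = 256
(L1-L2)^2 = (8)^2 = 64
Difference = 256 - 64 = 192
This equals 4*L1*L2 = 4*12*4 = 192
Workspace area = 192*pi

192


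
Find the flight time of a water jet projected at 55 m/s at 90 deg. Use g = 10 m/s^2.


Given: v0 = 55 m/s, theta = 90 deg, g = 10 m/s^2
sin(90) = 1
Using T = 2*v0*sin(theta) / g
T = 2*55*1 / 10
T = 110 / 10
T = 11 s

11 s


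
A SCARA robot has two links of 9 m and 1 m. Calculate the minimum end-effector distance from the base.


Given: L1 = 9 m, L2 = 1 m
For a 2-link planar arm, min reach = |L1 - L2| (second link folded back)
Min reach = |9 - 1|
Min reach = 8 m

8 m


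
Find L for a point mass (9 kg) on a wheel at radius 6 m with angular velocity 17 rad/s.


Given: m = 9 kg, r = 6 m, omega = 17 rad/s
For a point mass: I = m*r^2
I = 9*6^2 = 9*36 = 324
L = I*omega = 324*17
L = 5508 kg*m^2/s

5508 kg*m^2/s


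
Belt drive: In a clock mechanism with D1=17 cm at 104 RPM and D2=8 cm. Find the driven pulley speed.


Given: D1 = 17 cm, w1 = 104 RPM, D2 = 8 cm
Using D1*w1 = D2*w2
w2 = D1*w1 / D2
w2 = 17*104 / 8
w2 = 1768 / 8
w2 = 221 RPM

221 RPM


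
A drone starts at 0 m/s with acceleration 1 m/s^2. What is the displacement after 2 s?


Given: v0 = 0 m/s, a = 1 m/s^2, t = 2 s
Using s = v0*t + (1/2)*a*t^2
s = 0*2 + (1/2)*1*2^2
s = 0 + (1/2)*4
s = 0 + 2
s = 2

2 m


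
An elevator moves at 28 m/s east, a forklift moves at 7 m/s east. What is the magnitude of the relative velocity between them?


Given: v_A = 28 m/s east, v_B = 7 m/s east
Both move in the same direction; relative speed = |v_A - v_B|
|28 - 7| = |21|
= 21 m/s

21 m/s
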